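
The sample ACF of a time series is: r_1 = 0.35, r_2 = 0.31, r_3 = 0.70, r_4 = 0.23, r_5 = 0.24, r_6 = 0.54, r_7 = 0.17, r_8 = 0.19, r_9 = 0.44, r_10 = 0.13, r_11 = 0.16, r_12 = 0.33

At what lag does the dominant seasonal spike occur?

3

The largest autocorrelation is r_3 = 0.70, with weaker echoes at lags 6 (0.54) and 9 (0.44); the remaining lags stay at or below 0.35. The elevated value at lag 1 (0.35), dropping to 0.31 at lag 2, reflects decaying short-term dependence rather than seasonality.
The dominant spike at lag 3 indicates a seasonal period of 3.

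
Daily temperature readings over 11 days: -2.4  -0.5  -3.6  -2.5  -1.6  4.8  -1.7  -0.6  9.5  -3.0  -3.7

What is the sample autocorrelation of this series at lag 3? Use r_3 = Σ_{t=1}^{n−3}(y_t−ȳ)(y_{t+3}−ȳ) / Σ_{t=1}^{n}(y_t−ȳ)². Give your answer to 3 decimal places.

0.281

Mean ȳ = (-2.4 − 0.5 − 3.6 − 2.5 − 1.6 + 4.8 − 1.7 − 0.6 + 9.5 − 3.0 − 3.7)/11 = -0.4818
Numerator Σ_{t=1}^{8}(y_t−ȳ)(y_{t+3}−ȳ) = 46.1826
Denominator Σ(y_t−ȳ)² = 164.4564
r_3 = 46.1826 / 164.4564 = 0.281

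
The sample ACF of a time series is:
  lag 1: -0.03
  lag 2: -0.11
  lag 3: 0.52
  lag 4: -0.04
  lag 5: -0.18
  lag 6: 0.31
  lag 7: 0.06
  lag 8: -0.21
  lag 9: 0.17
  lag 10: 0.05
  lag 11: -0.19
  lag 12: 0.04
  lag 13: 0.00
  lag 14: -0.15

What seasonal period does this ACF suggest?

The largest autocorrelation is r_3 = 0.52, with weaker echoes at lags 6 (0.31) and 9 (0.17); the remaining lags stay at or below 0.06.
The dominant spike at lag 3 indicates a seasonal period of 3.

3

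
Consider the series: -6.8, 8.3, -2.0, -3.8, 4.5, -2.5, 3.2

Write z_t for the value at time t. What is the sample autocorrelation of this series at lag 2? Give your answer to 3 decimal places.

-0.017

Mean z̄ = (-6.8 + 8.3 − 2.0 − 3.8 + 4.5 − 2.5 + 3.2)/7 = 0.1286
Deviations from mean: -6.9286, 8.1714, -2.1286, -3.9286, 4.3714, -2.6286, 3.0714
Numerator Σ_{t=1}^{5}(z_t−z̄)(z_{t+2}−z̄) = -2.9059
Denominator Σ(z_t−z̄)² = 170.1943
r_2 = -2.9059 / 170.1943 = -0.017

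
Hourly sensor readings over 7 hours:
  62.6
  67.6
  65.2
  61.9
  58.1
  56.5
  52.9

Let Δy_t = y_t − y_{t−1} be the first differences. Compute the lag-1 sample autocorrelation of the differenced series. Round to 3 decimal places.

First differences Δy: 5.0, -2.4, -3.3, -3.8, -1.6, -3.6
Mean of differences = -1.6167
Numerator Σ(Δy_t−Δȳ)(Δy_{t+1}−Δȳ) = -0.2586
Denominator Σ(Δy_t−Δȳ)² = 55.9283
r_1(Δy) = -0.2586 / 55.9283 = -0.005

-0.005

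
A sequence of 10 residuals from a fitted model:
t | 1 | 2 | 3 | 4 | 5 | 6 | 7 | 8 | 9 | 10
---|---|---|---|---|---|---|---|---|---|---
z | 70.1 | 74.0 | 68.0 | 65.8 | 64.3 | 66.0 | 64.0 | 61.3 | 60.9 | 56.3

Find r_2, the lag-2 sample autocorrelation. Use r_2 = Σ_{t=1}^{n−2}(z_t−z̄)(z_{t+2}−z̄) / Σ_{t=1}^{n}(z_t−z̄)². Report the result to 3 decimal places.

0.242

Mean z̄ = (70.1 + 74.0 + 68.0 + 65.8 + 64.3 + 66.0 + 64.0 + 61.3 + 60.9 + 56.3)/10 = 65.0700
Numerator Σ_{t=1}^{8}(z_t−z̄)(z_{t+2}−z̄) = 54.5222
Denominator Σ(z_t−z̄)² = 225.2810
r_2 = 54.5222 / 225.2810 = 0.242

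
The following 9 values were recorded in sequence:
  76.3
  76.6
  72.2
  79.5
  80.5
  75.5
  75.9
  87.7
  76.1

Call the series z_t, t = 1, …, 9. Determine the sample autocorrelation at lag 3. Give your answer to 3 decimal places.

Mean z̄ = (76.3 + 76.6 + 72.2 + 79.5 + 80.5 + 75.5 + 75.9 + 87.7 + 76.1)/9 = 77.8111
Numerator Σ_{t=1}^{6}(z_t−z̄)(z_{t+3}−z̄) = 34.4763
Denominator Σ(z_t−z̄)² = 155.0289
r_3 = 34.4763 / 155.0289 = 0.222

0.222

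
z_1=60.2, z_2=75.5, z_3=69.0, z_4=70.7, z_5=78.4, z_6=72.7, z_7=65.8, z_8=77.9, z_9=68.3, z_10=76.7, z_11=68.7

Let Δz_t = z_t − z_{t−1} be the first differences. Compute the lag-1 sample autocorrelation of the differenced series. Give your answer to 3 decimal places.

First differences Δz: 15.3, -6.5, 1.7, 7.7, -5.7, -6.9, 12.1, -9.6, 8.4, -8.0
Mean of differences = 0.8500
Numerator Σ(Δz_t−Δz̄)(Δz_{t+1}−Δz̄) = -451.2025
Denominator Σ(Δz_t−Δz̄)² = 784.5250
r_1(Δz) = -451.2025 / 784.5250 = -0.575

-0.575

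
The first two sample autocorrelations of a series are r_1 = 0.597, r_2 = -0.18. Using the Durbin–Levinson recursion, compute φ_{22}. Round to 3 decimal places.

-0.833

φ_{22} = (r_2 − r_1²) / (1 − r_1²)
r_1² = (0.597)² = 0.356409
Numerator = -0.18 − 0.3564 = -0.5364; denominator = 1 − 0.3564 = 0.6436
φ_{22} = -0.5364 / 0.6436 = -0.833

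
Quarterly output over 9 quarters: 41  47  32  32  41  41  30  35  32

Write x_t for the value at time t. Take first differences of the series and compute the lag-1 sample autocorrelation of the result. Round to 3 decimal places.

First differences Δx: 6, -15, 0, 9, 0, -11, 5, -3
Mean of differences = -1.1250
Numerator Σ(Δx_t−Δx̄)(Δx_{t+1}−Δx̄) = -174.7656
Denominator Σ(Δx_t−Δx̄)² = 486.8750
r_1(Δx) = -174.7656 / 486.8750 = -0.359

-0.359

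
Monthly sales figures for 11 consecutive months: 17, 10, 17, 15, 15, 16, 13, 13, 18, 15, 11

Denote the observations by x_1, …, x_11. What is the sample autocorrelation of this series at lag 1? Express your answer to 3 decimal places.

Mean x̄ = (17 + 10 + 17 + 15 + 15 + 16 + 13 + 13 + 18 + 15 + 11)/11 = 14.5455
Numerator Σ_{t=1}^{10}(x_t−x̄)(x_{t+1}−x̄) = -25.5702
Denominator Σ(x_t−x̄)² = 64.7273
r_1 = -25.5702 / 64.7273 = -0.395

-0.395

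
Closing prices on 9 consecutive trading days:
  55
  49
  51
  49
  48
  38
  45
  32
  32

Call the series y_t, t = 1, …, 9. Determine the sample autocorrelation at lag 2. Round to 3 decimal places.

0.286

Mean ȳ = (55 + 49 + 51 + 49 + 48 + 38 + 45 + 32 + 32)/9 = 44.3333
Σ(y_t−ȳ)(y_{t+2}−ȳ) = (71.1111) + (21.7778) + (24.4444) + (-29.5556) + (2.4444) + (78.1111) + (-8.2222) = 160.1111
Denominator Σ(y_t−ȳ)² = 560.0000
r_2 = 160.1111 / 560.0000 = 0.286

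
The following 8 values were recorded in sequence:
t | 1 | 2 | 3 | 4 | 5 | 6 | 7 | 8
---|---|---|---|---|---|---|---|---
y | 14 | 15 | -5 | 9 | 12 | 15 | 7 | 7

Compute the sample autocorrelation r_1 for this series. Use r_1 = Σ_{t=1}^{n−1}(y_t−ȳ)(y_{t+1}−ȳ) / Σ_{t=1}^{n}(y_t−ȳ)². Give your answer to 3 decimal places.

Mean ȳ = (14 + 15 − 5 + 9 + 12 + 15 + 7 + 7)/8 = 9.2500
Numerator Σ_{t=1}^{7}(y_t−ȳ)(y_{t+1}−ȳ) = -43.8125
Denominator Σ(y_t−ȳ)² = 309.5000
r_1 = -43.8125 / 309.5000 = -0.142

-0.142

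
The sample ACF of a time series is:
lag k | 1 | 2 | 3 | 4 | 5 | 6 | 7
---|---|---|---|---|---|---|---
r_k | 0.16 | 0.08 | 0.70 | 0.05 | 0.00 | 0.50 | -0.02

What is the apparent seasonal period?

3

The largest autocorrelation is r_3 = 0.70, with a weaker echo at lag 6 (0.50); the remaining lags stay at or below 0.16.
The dominant spike at lag 3 indicates a seasonal period of 3.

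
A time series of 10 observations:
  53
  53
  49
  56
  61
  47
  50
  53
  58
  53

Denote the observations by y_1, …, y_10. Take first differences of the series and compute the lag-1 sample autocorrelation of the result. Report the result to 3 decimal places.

-0.299

First differences Δy: 0, -4, 7, 5, -14, 3, 3, 5, -5
Mean of differences = 0.0000
Numerator Σ(Δy_t−Δȳ)(Δy_{t+1}−Δȳ) = -106.0000
Denominator Σ(Δy_t−Δȳ)² = 354.0000
r_1(Δy) = -106.0000 / 354.0000 = -0.299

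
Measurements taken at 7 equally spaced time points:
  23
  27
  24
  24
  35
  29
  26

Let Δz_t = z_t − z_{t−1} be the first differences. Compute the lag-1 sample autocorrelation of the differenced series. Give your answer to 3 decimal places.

First differences Δz: 4, -3, 0, 11, -6, -3
Mean of differences = 0.5000
Numerator Σ(Δz_t−Δz̄)(Δz_{t+1}−Δz̄) = -61.2500
Denominator Σ(Δz_t−Δz̄)² = 189.5000
r_1(Δz) = -61.2500 / 189.5000 = -0.323

-0.323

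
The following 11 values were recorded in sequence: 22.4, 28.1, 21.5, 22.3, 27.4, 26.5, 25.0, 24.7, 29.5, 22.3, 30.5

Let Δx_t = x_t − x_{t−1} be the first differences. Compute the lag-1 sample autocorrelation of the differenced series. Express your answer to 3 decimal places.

First differences Δx: 5.7, -6.6, 0.8, 5.1, -0.9, -1.5, -0.3, 4.8, -7.2, 8.2
Mean of differences = 0.8100
Numerator Σ(Δx_t−Δx̄)(Δx_{t+1}−Δx̄) = -132.6081
Denominator Σ(Δx_t−Δx̄)² = 241.4090
r_1(Δx) = -132.6081 / 241.4090 = -0.549

-0.549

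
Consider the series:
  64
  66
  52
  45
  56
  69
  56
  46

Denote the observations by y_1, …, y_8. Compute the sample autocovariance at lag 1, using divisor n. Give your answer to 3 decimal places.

Mean ȳ = (64 + 66 + 52 + 45 + 56 + 69 + 56 + 46)/8 = 56.7500
Deviations: 7.2500, 9.2500, -4.7500, -11.7500, -0.7500, 12.2500, -0.7500, -10.7500
Σ_{t=1}^{7}(y_t−ȳ)(y_{t+1}−ȳ) = 77.4375
γ_1 = 77.4375 / 8 = 9.680

9.680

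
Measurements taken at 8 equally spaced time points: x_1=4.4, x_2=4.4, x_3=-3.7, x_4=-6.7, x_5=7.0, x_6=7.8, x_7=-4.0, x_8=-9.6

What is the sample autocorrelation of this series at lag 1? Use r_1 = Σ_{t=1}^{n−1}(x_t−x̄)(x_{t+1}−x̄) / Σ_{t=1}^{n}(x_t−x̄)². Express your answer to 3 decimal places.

0.136

Mean x̄ = (4.4 + 4.4 − 3.7 − 6.7 + 7.0 + 7.8 − 4.0 − 9.6)/8 = -0.0500
Numerator Σ_{t=1}^{7}(x_t−x̄)(x_{t+1}−x̄) = 43.0075
Denominator Σ(x_t−x̄)² = 315.2800
r_1 = 43.0075 / 315.2800 = 0.136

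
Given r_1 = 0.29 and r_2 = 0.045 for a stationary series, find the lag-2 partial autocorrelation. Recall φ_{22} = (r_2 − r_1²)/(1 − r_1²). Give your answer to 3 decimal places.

-0.043

φ_{22} = (r_2 − r_1²) / (1 − r_1²)
r_1² = (0.29)² = 0.0841
Numerator = 0.045 − 0.0841 = -0.0391; denominator = 1 − 0.0841 = 0.9159
φ_{22} = -0.0391 / 0.9159 = -0.043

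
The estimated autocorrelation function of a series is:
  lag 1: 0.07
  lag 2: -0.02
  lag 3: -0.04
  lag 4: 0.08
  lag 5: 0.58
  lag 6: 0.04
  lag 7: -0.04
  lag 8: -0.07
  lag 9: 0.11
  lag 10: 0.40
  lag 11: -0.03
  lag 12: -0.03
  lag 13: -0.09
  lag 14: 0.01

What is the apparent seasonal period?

The largest autocorrelation is r_5 = 0.58, with a weaker echo at lag 10 (0.40); the remaining lags stay at or below 0.11.
The dominant spike at lag 5 indicates a seasonal period of 5.

5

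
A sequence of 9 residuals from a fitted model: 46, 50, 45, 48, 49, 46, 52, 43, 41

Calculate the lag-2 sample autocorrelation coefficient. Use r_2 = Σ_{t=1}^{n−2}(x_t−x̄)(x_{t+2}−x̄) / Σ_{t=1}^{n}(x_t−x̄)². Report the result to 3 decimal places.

-0.152

Mean x̄ = (46 + 50 + 45 + 48 + 49 + 46 + 52 + 43 + 41)/9 = 46.6667
Σ(x_t−x̄)(x_{t+2}−x̄) = (1.1111) + (4.4444) + (-3.8889) + (-0.8889) + (12.4444) + (2.4444) + (-30.2222) = -14.5556
Denominator Σ(x_t−x̄)² = 96.0000
r_2 = -14.5556 / 96.0000 = -0.152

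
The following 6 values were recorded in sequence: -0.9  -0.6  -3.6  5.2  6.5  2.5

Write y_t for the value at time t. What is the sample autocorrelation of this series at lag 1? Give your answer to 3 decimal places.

0.268

Mean ȳ = (-0.9 − 0.6 − 3.6 + 5.2 + 6.5 + 2.5)/6 = 1.5167
Numerator Σ_{t=1}^{5}(y_t−ȳ)(y_{t+1}−ȳ) = 20.3547
Denominator Σ(y_t−ȳ)² = 75.8683
r_1 = 20.3547 / 75.8683 = 0.268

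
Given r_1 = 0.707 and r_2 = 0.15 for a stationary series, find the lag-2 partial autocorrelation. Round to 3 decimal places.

φ_{22} = (r_2 − r_1²) / (1 − r_1²)
r_1² = (0.707)² = 0.499849
Numerator = 0.15 − 0.4998 = -0.3498; denominator = 1 − 0.4998 = 0.5002
φ_{22} = -0.3498 / 0.5002 = -0.699

-0.699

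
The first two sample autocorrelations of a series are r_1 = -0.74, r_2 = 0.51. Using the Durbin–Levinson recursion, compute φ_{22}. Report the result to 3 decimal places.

-0.083

φ_{22} = (r_2 − r_1²) / (1 − r_1²)
r_1² = (-0.74)² = 0.5476
Numerator = 0.51 − 0.5476 = -0.0376; denominator = 1 − 0.5476 = 0.4524
φ_{22} = -0.0376 / 0.4524 = -0.083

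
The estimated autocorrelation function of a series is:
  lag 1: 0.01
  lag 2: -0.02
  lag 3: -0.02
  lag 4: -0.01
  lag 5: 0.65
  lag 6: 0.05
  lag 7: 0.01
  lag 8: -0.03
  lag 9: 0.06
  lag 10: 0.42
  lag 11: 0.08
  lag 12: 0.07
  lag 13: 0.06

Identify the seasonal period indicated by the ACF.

The largest autocorrelation is r_5 = 0.65, with a weaker echo at lag 10 (0.42); the remaining lags stay at or below 0.08.
The dominant spike at lag 5 indicates a seasonal period of 5.

5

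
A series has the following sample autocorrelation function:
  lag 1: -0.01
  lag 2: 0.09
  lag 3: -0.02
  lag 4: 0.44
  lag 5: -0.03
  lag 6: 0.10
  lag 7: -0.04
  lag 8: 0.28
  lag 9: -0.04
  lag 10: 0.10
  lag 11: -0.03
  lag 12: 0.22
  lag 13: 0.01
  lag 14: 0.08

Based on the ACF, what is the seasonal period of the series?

4

The largest autocorrelation is r_4 = 0.44, with weaker echoes at lags 8 (0.28) and 12 (0.22); the remaining lags stay at or below 0.10.
The dominant spike at lag 4 indicates a seasonal period of 4.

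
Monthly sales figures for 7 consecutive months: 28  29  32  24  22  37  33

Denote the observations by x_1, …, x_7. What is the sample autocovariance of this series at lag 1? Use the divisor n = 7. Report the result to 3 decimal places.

Mean x̄ = (28 + 29 + 32 + 24 + 22 + 37 + 33)/7 = 29.2857
Deviations: -1.2857, -0.2857, 2.7143, -5.2857, -7.2857, 7.7143, 3.7143
Σ_{t=1}^{6}(x_t−x̄)(x_{t+1}−x̄) = -3.7959
γ_1 = -3.7959 / 7 = -0.542

-0.542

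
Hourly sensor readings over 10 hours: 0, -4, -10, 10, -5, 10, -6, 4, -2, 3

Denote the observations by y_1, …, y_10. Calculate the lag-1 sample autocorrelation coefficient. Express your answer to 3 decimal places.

-0.635

Mean ȳ = (0 − 4 − 10 + 10 − 5 + 10 − 6 + 4 − 2 + 3)/10 = 0.0000
Numerator Σ_{t=1}^{9}(y_t−ȳ)(y_{t+1}−ȳ) = -258.0000
Denominator Σ(y_t−ȳ)² = 406.0000
r_1 = -258.0000 / 406.0000 = -0.635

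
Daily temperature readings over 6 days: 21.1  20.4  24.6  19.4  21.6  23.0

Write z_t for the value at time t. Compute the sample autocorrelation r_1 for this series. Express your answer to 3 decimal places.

-0.549

Mean z̄ = (21.1 + 20.4 + 24.6 + 19.4 + 21.6 + 23.0)/6 = 21.6833
Deviations from mean: -0.5833, -1.2833, 2.9167, -2.2833, -0.0833, 1.3167
Σ(z_t−z̄)(z_{t+1}−z̄) = (0.7486) + (-3.7431) + (-6.6597) + (0.1903) + (-0.1097) = -9.5736
Denominator Σ(z_t−z̄)² = 17.4483
r_1 = -9.5736 / 17.4483 = -0.549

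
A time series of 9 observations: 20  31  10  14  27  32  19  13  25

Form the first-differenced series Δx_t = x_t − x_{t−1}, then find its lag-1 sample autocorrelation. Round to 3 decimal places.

First differences Δx: 11, -21, 4, 13, 5, -13, -6, 12
Mean of differences = 0.6250
Numerator Σ(Δx_t−Δx̄)(Δx_{t+1}−Δx̄) = -246.1406
Denominator Σ(Δx_t−Δx̄)² = 1117.8750
r_1(Δx) = -246.1406 / 1117.8750 = -0.220

-0.220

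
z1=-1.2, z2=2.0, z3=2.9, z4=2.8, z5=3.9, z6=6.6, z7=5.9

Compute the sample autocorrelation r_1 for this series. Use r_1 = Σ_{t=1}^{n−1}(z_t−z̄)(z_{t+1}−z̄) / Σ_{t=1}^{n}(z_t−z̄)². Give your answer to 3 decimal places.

0.418

Mean z̄ = (-1.2 + 2.0 + 2.9 + 2.8 + 3.9 + 6.6 + 5.9)/7 = 3.2714
Numerator Σ_{t=1}^{6}(z_t−z̄)(z_{t+1}−z̄) = 16.8778
Denominator Σ(z_t−z̄)² = 40.3543
r_1 = 16.8778 / 40.3543 = 0.418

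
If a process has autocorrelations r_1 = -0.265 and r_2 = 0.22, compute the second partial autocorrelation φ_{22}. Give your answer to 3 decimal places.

φ_{22} = (r_2 − r_1²) / (1 − r_1²)
r_1² = (-0.265)² = 0.070225
Numerator = 0.22 − 0.0702 = 0.1498; denominator = 1 − 0.0702 = 0.9298
φ_{22} = 0.1498 / 0.9298 = 0.161

0.161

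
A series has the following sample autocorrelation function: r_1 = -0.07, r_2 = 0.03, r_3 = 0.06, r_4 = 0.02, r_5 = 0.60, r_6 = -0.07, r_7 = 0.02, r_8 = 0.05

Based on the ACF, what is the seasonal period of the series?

5

The largest autocorrelation is r_5 = 0.60; the remaining lags stay at or below 0.06.
The dominant spike at lag 5 indicates a seasonal period of 5.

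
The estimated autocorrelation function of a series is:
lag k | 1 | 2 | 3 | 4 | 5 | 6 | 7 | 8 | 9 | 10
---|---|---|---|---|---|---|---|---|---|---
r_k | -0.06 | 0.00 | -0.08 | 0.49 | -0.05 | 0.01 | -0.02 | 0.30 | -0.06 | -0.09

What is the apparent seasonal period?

The largest autocorrelation is r_4 = 0.49, with a weaker echo at lag 8 (0.30); the remaining lags stay at or below 0.01.
The dominant spike at lag 4 indicates a seasonal period of 4.

4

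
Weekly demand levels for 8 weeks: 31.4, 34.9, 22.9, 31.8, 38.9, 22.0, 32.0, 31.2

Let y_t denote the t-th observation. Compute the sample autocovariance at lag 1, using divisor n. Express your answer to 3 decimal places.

Mean ȳ = (31.4 + 34.9 + 22.9 + 31.8 + 38.9 + 22.0 + 32.0 + 31.2)/8 = 30.6375
Σ_{t=1}^{7}(y_t−ȳ)(y_{t+1}−ȳ) = -111.4902
γ_1 = -111.4902 / 8 = -13.936

-13.936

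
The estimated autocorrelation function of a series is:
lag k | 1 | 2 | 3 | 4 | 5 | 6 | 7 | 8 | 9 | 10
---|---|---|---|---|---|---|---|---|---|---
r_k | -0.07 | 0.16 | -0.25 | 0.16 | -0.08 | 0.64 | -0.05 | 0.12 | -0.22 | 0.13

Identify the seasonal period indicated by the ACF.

6

The largest autocorrelation is r_6 = 0.64; the remaining lags stay at or below 0.16.
The dominant spike at lag 6 indicates a seasonal period of 6.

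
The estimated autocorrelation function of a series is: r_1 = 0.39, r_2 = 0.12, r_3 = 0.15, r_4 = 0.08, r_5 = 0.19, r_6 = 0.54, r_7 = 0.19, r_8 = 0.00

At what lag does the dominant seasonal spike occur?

6

The largest autocorrelation is r_6 = 0.54; the remaining lags stay at or below 0.39. The elevated value at lag 1 (0.39), dropping to 0.12 at lag 2, reflects decaying short-term dependence rather than seasonality.
The dominant spike at lag 6 indicates a seasonal period of 6.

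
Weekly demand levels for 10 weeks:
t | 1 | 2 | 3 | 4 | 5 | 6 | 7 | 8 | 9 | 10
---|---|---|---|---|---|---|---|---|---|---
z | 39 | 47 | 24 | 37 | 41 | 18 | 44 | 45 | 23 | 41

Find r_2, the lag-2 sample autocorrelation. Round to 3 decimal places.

-0.296

Mean z̄ = (39 + 47 + 24 + 37 + 41 + 18 + 44 + 45 + 23 + 41)/10 = 35.9000
Numerator Σ_{t=1}^{8}(z_t−z̄)(z_{t+2}−z̄) = -284.7200
Denominator Σ(z_t−z̄)² = 962.9000
r_2 = -284.7200 / 962.9000 = -0.296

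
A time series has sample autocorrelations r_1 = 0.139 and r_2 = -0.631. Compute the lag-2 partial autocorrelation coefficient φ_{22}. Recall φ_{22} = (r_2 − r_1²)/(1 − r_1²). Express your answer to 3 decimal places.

-0.663

φ_{22} = (r_2 − r_1²) / (1 − r_1²)
r_1² = (0.139)² = 0.019321
Numerator = -0.631 − 0.0193 = -0.6503; denominator = 1 − 0.0193 = 0.9807
φ_{22} = -0.6503 / 0.9807 = -0.663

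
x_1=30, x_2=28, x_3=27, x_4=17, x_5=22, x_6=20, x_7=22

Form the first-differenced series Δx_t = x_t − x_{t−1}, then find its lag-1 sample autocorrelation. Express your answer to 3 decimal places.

-0.506

First differences Δx: -2, -1, -10, 5, -2, 2
Mean of differences = -1.3333
Numerator Σ(Δx_t−Δx̄)(Δx_{t+1}−Δx̄) = -64.4444
Denominator Σ(Δx_t−Δx̄)² = 127.3333
r_1(Δx) = -64.4444 / 127.3333 = -0.506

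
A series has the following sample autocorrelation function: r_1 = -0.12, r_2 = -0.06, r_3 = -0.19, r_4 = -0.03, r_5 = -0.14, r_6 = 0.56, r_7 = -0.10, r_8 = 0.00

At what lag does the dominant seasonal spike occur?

The largest autocorrelation is r_6 = 0.56; the remaining lags stay at or below 0.00.
The dominant spike at lag 6 indicates a seasonal period of 6.

6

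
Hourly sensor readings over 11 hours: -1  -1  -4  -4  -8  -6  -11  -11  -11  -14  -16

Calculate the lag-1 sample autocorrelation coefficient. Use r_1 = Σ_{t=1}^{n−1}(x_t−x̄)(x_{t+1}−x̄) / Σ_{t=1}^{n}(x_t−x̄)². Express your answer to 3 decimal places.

Mean x̄ = (-1 − 1 − 4 − 4 − 8 − 6 − 11 − 11 − 11 − 14 − 16)/11 = -7.9091
Numerator Σ_{t=1}^{10}(x_t−x̄)(x_{t+1}−x̄) = 170.8099
Denominator Σ(x_t−x̄)² = 260.9091
r_1 = 170.8099 / 260.9091 = 0.655

0.655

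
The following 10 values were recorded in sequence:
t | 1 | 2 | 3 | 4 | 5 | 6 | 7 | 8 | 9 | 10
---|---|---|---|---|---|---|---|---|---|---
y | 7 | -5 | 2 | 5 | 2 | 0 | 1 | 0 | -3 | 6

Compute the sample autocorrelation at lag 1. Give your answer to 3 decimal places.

-0.370

Mean ȳ = (7 − 5 + 2 + 5 + 2 + 0 + 1 + 0 − 3 + 6)/10 = 1.5000
Numerator Σ_{t=1}^{9}(y_t−ȳ)(y_{t+1}−ȳ) = -48.2500
Denominator Σ(y_t−ȳ)² = 130.5000
r_1 = -48.2500 / 130.5000 = -0.370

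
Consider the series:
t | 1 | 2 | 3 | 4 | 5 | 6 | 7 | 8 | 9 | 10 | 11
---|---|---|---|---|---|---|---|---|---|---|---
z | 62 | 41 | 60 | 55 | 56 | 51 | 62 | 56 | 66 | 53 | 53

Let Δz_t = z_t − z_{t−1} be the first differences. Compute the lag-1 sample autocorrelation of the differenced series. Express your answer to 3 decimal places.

First differences Δz: -21, 19, -5, 1, -5, 11, -6, 10, -13, 0
Mean of differences = -0.9000
Numerator Σ(Δz_t−Δz̄)(Δz_{t+1}−Δz̄) = -805.0100
Denominator Σ(Δz_t−Δz̄)² = 1270.9000
r_1(Δz) = -805.0100 / 1270.9000 = -0.633

-0.633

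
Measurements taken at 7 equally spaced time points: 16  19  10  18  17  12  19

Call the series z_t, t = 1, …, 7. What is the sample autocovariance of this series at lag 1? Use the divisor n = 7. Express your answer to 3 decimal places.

-6.370

Mean z̄ = (16 + 19 + 10 + 18 + 17 + 12 + 19)/7 = 15.8571
Deviations: 0.1429, 3.1429, -5.8571, 2.1429, 1.1429, -3.8571, 3.1429
Σ_{t=1}^{6}(z_t−z̄)(z_{t+1}−z̄) = -44.5918
γ_1 = -44.5918 / 7 = -6.370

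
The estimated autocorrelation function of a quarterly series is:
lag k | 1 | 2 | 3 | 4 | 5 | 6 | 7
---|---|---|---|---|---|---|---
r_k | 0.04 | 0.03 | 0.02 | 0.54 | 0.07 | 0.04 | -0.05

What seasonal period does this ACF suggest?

4

The largest autocorrelation is r_4 = 0.54; the remaining lags stay at or below 0.07.
The dominant spike at lag 4 indicates a seasonal period of 4.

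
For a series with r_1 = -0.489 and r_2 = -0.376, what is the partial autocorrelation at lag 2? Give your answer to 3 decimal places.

-0.808

φ_{22} = (r_2 − r_1²) / (1 − r_1²)
r_1² = (-0.489)² = 0.239121
Numerator = -0.376 − 0.2391 = -0.6151; denominator = 1 − 0.2391 = 0.7609
φ_{22} = -0.6151 / 0.7609 = -0.808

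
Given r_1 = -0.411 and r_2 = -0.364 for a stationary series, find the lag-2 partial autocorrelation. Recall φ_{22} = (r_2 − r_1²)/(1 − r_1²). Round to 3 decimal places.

φ_{22} = (r_2 − r_1²) / (1 − r_1²)
r_1² = (-0.411)² = 0.168921
Numerator = -0.364 − 0.1689 = -0.5329; denominator = 1 − 0.1689 = 0.8311
φ_{22} = -0.5329 / 0.8311 = -0.641

-0.641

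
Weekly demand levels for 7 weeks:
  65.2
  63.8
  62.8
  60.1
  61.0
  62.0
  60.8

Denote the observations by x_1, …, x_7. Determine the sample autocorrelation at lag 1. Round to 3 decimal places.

Mean x̄ = (65.2 + 63.8 + 62.8 + 60.1 + 61.0 + 62.0 + 60.8)/7 = 62.2429
Numerator Σ_{t=1}^{6}(x_t−x̄)(x_{t+1}−x̄) = 7.5939
Denominator Σ(x_t−x̄)² = 19.7571
r_1 = 7.5939 / 19.7571 = 0.384

0.384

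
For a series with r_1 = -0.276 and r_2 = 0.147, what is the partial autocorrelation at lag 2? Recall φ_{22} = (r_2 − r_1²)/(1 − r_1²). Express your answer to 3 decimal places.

φ_{22} = (r_2 − r_1²) / (1 − r_1²)
r_1² = (-0.276)² = 0.076176
Numerator = 0.147 − 0.0762 = 0.0708; denominator = 1 − 0.0762 = 0.9238
φ_{22} = 0.0708 / 0.9238 = 0.077

0.077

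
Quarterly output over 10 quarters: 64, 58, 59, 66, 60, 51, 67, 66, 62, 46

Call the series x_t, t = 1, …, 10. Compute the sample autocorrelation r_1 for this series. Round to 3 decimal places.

-0.114

Mean x̄ = (64 + 58 + 59 + 66 + 60 + 51 + 67 + 66 + 62 + 46)/10 = 59.9000
Numerator Σ_{t=1}^{9}(x_t−x̄)(x_{t+1}−x̄) = -48.1100
Denominator Σ(x_t−x̄)² = 422.9000
r_1 = -48.1100 / 422.9000 = -0.114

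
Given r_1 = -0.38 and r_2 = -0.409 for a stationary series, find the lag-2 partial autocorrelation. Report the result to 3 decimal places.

-0.647

φ_{22} = (r_2 − r_1²) / (1 − r_1²)
r_1² = (-0.38)² = 0.1444
Numerator = -0.409 − 0.1444 = -0.5534; denominator = 1 − 0.1444 = 0.8556
φ_{22} = -0.5534 / 0.8556 = -0.647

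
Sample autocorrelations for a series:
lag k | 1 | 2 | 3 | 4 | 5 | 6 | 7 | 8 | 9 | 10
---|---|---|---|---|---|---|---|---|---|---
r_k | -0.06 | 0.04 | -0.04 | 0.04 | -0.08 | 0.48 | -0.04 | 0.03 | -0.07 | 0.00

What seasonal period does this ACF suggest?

The largest autocorrelation is r_6 = 0.48; the remaining lags stay at or below 0.04.
The dominant spike at lag 6 indicates a seasonal period of 6.

6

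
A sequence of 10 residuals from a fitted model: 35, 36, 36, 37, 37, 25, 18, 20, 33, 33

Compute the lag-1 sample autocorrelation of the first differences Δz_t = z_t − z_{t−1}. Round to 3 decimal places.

First differences Δz: 1, 0, 1, 0, -12, -7, 2, 13, 0
Mean of differences = -0.2222
Numerator Σ(Δz_t−Δz̄)(Δz_{t+1}−Δz̄) = 95.2840
Denominator Σ(Δz_t−Δz̄)² = 367.5556
r_1(Δz) = 95.2840 / 367.5556 = 0.259

0.259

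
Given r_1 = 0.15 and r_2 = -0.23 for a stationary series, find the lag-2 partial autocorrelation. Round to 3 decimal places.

φ_{22} = (r_2 − r_1²) / (1 − r_1²)
r_1² = (0.15)² = 0.0225
Numerator = -0.23 − 0.0225 = -0.2525; denominator = 1 − 0.0225 = 0.9775
φ_{22} = -0.2525 / 0.9775 = -0.258

-0.258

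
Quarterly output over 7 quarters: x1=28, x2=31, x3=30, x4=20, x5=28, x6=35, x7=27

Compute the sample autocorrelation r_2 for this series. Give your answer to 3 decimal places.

-0.619

Mean x̄ = (28 + 31 + 30 + 20 + 28 + 35 + 27)/7 = 28.4286
Deviations from mean: -0.4286, 2.5714, 1.5714, -8.4286, -0.4286, 6.5714, -1.4286
Numerator Σ_{t=1}^{5}(x_t−x̄)(x_{t+2}−x̄) = -77.7959
Denominator Σ(x_t−x̄)² = 125.7143
r_2 = -77.7959 / 125.7143 = -0.619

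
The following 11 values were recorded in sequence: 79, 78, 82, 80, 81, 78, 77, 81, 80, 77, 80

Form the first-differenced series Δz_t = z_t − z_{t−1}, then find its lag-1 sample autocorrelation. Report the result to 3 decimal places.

First differences Δz: -1, 4, -2, 1, -3, -1, 4, -1, -3, 3
Mean of differences = 0.1000
Numerator Σ(Δz_t−Δz̄)(Δz_{t+1}−Δz̄) = -27.9100
Denominator Σ(Δz_t−Δz̄)² = 66.9000
r_1(Δz) = -27.9100 / 66.9000 = -0.417

-0.417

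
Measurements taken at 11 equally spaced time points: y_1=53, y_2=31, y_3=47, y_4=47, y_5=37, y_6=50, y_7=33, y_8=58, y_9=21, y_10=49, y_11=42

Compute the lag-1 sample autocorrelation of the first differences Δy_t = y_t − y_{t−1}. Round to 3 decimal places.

-0.794

First differences Δy: -22, 16, 0, -10, 13, -17, 25, -37, 28, -7
Mean of differences = -1.1000
Numerator Σ(Δy_t−Δȳ)(Δy_{t+1}−Δȳ) = -3266.4100
Denominator Σ(Δy_t−Δȳ)² = 4112.9000
r_1(Δy) = -3266.4100 / 4112.9000 = -0.794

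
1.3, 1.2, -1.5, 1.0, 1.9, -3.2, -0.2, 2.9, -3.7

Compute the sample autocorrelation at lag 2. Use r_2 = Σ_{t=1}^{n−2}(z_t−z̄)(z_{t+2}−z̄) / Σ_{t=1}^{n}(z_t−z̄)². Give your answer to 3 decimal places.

-0.373

Mean z̄ = (1.3 + 1.2 − 1.5 + 1.0 + 1.9 − 3.2 − 0.2 + 2.9 − 3.7)/9 = -0.0333
Σ(z_t−z̄)(z_{t+2}−z̄) = (-1.9556) + (1.2744) + (-2.8356) + (-3.2722) + (-0.3222) + (-9.2889) + (0.6111) = -15.7889
Denominator Σ(z_t−z̄)² = 42.3600
r_2 = -15.7889 / 42.3600 = -0.373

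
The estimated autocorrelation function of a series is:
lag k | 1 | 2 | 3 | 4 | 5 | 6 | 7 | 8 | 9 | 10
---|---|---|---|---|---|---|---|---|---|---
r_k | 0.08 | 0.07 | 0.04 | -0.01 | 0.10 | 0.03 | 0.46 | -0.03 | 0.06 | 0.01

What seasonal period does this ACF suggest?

The largest autocorrelation is r_7 = 0.46; the remaining lags stay at or below 0.10.
The dominant spike at lag 7 indicates a seasonal period of 7.

7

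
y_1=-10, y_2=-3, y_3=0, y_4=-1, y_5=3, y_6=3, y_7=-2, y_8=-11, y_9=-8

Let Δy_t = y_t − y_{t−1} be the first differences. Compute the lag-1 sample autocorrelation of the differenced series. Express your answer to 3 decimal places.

0.179

First differences Δy: 7, 3, -1, 4, 0, -5, -9, 3
Mean of differences = 0.2500
Numerator Σ(Δy_t−Δȳ)(Δy_{t+1}−Δȳ) = 33.9375
Denominator Σ(Δy_t−Δȳ)² = 189.5000
r_1(Δy) = 33.9375 / 189.5000 = 0.179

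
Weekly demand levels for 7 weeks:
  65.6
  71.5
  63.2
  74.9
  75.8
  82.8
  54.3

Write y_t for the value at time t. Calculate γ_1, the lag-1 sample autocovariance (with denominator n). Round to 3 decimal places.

-20.508

Mean ȳ = (65.6 + 71.5 + 63.2 + 74.9 + 75.8 + 82.8 + 54.3)/7 = 69.7286
Σ_{t=1}^{6}(y_t−ȳ)(y_{t+1}−ȳ) = -143.5537
γ_1 = -143.5537 / 7 = -20.508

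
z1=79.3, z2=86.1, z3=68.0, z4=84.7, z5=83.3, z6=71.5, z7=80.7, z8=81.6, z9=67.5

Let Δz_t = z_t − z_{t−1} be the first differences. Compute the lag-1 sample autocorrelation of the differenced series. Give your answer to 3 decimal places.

-0.522

First differences Δz: 6.8, -18.1, 16.7, -1.4, -11.8, 9.2, 0.9, -14.1
Mean of differences = -1.4750
Numerator Σ(Δz_t−Δz̄)(Δz_{t+1}−Δz̄) = -553.9931
Denominator Σ(Δz_t−Δz̄)² = 1060.7950
r_1(Δz) = -553.9931 / 1060.7950 = -0.522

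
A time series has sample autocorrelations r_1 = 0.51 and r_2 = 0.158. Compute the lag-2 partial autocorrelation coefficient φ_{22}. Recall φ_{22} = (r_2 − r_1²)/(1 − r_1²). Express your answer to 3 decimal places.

-0.138

φ_{22} = (r_2 − r_1²) / (1 − r_1²)
r_1² = (0.51)² = 0.2601
Numerator = 0.158 − 0.2601 = -0.1021; denominator = 1 − 0.2601 = 0.7399
φ_{22} = -0.1021 / 0.7399 = -0.138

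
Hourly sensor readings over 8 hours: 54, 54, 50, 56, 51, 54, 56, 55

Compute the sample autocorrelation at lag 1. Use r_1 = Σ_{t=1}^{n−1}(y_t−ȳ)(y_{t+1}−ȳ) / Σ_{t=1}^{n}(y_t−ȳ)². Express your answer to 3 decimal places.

-0.382

Mean ȳ = (54 + 54 + 50 + 56 + 51 + 54 + 56 + 55)/8 = 53.7500
Numerator Σ_{t=1}^{7}(y_t−ȳ)(y_{t+1}−ȳ) = -12.8125
Denominator Σ(y_t−ȳ)² = 33.5000
r_1 = -12.8125 / 33.5000 = -0.382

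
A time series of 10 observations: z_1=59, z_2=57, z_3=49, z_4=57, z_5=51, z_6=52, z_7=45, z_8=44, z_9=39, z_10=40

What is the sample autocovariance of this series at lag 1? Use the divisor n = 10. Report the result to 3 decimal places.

24.931

Mean z̄ = (59 + 57 + 49 + 57 + 51 + 52 + 45 + 44 + 39 + 40)/10 = 49.3000
Σ_{t=1}^{9}(z_t−z̄)(z_{t+1}−z̄) = 249.3100
γ_1 = 249.3100 / 10 = 24.931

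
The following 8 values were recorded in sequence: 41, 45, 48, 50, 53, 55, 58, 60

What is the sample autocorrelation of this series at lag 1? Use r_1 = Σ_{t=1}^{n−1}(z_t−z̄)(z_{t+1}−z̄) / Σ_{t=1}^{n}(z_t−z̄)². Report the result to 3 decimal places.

Mean z̄ = (41 + 45 + 48 + 50 + 53 + 55 + 58 + 60)/8 = 51.2500
Deviations from mean: -10.2500, -6.2500, -3.2500, -1.2500, 1.7500, 3.7500, 6.7500, 8.7500
Σ(z_t−z̄)(z_{t+1}−z̄) = (64.0625) + (20.3125) + (4.0625) + (-2.1875) + (6.5625) + (25.3125) + (59.0625) = 177.1875
Denominator Σ(z_t−z̄)² = 295.5000
r_1 = 177.1875 / 295.5000 = 0.600

0.600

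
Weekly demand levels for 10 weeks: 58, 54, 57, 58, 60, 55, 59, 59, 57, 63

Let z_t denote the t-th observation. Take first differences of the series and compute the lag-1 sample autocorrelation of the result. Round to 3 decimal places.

First differences Δz: -4, 3, 1, 2, -5, 4, 0, -2, 6
Mean of differences = 0.5556
Numerator Σ(Δz_t−Δz̄)(Δz_{t+1}−Δz̄) = -50.9753
Denominator Σ(Δz_t−Δz̄)² = 108.2222
r_1(Δz) = -50.9753 / 108.2222 = -0.471

-0.471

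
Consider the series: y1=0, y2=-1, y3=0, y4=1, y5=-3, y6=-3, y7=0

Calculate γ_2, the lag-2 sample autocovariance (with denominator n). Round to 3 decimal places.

-1.026

Mean ȳ = (0 − 1 + 0 + 1 − 3 − 3 + 0)/7 = -0.8571
Deviations: 0.8571, -0.1429, 0.8571, 1.8571, -2.1429, -2.1429, 0.8571
Σ_{t=1}^{5}(y_t−ȳ)(y_{t+2}−ȳ) = -7.1837
γ_2 = -7.1837 / 7 = -1.026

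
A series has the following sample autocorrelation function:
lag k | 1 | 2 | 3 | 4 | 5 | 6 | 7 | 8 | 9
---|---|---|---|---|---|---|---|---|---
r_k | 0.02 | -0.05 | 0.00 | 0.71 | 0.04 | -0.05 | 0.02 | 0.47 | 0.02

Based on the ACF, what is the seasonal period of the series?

4

The largest autocorrelation is r_4 = 0.71, with a weaker echo at lag 8 (0.47); the remaining lags stay at or below 0.04.
The dominant spike at lag 4 indicates a seasonal period of 4.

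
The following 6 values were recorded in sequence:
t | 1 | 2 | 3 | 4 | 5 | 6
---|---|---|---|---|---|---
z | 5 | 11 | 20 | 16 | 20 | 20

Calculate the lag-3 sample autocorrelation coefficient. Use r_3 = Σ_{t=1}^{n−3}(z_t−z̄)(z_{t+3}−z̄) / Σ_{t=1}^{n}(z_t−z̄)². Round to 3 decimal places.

-0.028

Mean z̄ = (5 + 11 + 20 + 16 + 20 + 20)/6 = 15.3333
Deviations from mean: -10.3333, -4.3333, 4.6667, 0.6667, 4.6667, 4.6667
Numerator Σ_{t=1}^{3}(z_t−z̄)(z_{t+3}−z̄) = -5.3333
Denominator Σ(z_t−z̄)² = 191.3333
r_3 = -5.3333 / 191.3333 = -0.028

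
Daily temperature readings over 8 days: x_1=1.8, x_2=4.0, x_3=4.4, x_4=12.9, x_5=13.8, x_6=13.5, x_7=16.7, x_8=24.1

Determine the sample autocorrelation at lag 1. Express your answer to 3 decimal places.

Mean x̄ = (1.8 + 4.0 + 4.4 + 12.9 + 13.8 + 13.5 + 16.7 + 24.1)/8 = 11.4000
Σ(x_t−x̄)(x_{t+1}−x̄) = (71.0400) + (51.8000) + (-10.5000) + (3.6000) + (5.0400) + (11.1300) + (67.3100) = 199.4200
Denominator Σ(x_t−x̄)² = 397.7200
r_1 = 199.4200 / 397.7200 = 0.501

0.501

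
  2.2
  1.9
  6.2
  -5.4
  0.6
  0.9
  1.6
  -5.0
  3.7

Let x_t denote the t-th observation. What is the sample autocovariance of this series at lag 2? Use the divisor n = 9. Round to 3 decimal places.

0.068

Mean x̄ = (2.2 + 1.9 + 6.2 − 5.4 + 0.6 + 0.9 + 1.6 − 5.0 + 3.7)/9 = 0.7444
Σ_{t=1}^{7}(x_t−x̄)(x_{t+2}−x̄) = 0.6083
γ_2 = 0.6083 / 9 = 0.068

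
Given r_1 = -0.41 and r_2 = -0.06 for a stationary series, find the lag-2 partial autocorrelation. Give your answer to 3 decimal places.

φ_{22} = (r_2 − r_1²) / (1 − r_1²)
r_1² = (-0.41)² = 0.1681
Numerator = -0.06 − 0.1681 = -0.2281; denominator = 1 − 0.1681 = 0.8319
φ_{22} = -0.2281 / 0.8319 = -0.274

-0.274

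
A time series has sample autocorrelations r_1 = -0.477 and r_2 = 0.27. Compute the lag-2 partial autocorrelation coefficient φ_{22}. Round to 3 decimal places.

0.055

φ_{22} = (r_2 − r_1²) / (1 − r_1²)
r_1² = (-0.477)² = 0.227529
Numerator = 0.27 − 0.2275 = 0.0425; denominator = 1 − 0.2275 = 0.7725
φ_{22} = 0.0425 / 0.7725 = 0.055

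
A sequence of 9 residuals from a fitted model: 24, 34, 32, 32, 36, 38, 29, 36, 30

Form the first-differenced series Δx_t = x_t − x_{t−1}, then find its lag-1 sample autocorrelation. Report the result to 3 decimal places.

First differences Δx: 10, -2, 0, 4, 2, -9, 7, -6
Mean of differences = 0.7500
Numerator Σ(Δx_t−Δx̄)(Δx_{t+1}−Δx̄) = -137.0625
Denominator Σ(Δx_t−Δx̄)² = 285.5000
r_1(Δx) = -137.0625 / 285.5000 = -0.480

-0.480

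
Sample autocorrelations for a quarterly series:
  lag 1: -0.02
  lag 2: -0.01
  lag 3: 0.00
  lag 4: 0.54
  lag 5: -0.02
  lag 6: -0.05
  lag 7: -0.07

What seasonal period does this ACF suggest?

4

The largest autocorrelation is r_4 = 0.54; the remaining lags stay at or below 0.00.
The dominant spike at lag 4 indicates a seasonal period of 4.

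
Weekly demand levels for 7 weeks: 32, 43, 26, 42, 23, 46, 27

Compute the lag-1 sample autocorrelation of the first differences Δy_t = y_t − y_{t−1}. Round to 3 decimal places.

-0.855

First differences Δy: 11, -17, 16, -19, 23, -19
Mean of differences = -0.8333
Numerator Σ(Δy_t−Δȳ)(Δy_{t+1}−Δȳ) = -1635.1944
Denominator Σ(Δy_t−Δȳ)² = 1912.8333
r_1(Δy) = -1635.1944 / 1912.8333 = -0.855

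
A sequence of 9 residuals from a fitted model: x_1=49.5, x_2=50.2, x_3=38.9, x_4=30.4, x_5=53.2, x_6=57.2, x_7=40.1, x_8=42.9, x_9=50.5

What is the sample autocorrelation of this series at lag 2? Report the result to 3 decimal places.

Mean x̄ = (49.5 + 50.2 + 38.9 + 30.4 + 53.2 + 57.2 + 40.1 + 42.9 + 50.5)/9 = 45.8778
Σ(x_t−x̄)(x_{t+2}−x̄) = (-25.2751) + (-66.8984) + (-51.0928) + (-175.2428) + (-42.3062) + (-33.7151) + (-26.7062) = -421.2365
Denominator Σ(x_t−x̄)² = 565.4756
r_2 = -421.2365 / 565.4756 = -0.745

-0.745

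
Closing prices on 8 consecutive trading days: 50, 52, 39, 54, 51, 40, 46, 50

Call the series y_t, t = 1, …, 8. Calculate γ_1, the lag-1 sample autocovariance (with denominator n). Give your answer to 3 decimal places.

-9.695

Mean ȳ = (50 + 52 + 39 + 54 + 51 + 40 + 46 + 50)/8 = 47.7500
Σ_{t=1}^{7}(y_t−ȳ)(y_{t+1}−ȳ) = -77.5625
γ_1 = -77.5625 / 8 = -9.695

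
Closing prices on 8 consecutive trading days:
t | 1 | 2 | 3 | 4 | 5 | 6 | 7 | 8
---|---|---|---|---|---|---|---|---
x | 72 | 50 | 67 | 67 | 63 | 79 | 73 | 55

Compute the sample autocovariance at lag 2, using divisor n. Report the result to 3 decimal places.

-20.141

Mean x̄ = (72 + 50 + 67 + 67 + 63 + 79 + 73 + 55)/8 = 65.7500
Deviations: 6.2500, -15.7500, 1.2500, 1.2500, -2.7500, 13.2500, 7.2500, -10.7500
Σ_{t=1}^{6}(x_t−x̄)(x_{t+2}−x̄) = -161.1250
γ_2 = -161.1250 / 8 = -20.141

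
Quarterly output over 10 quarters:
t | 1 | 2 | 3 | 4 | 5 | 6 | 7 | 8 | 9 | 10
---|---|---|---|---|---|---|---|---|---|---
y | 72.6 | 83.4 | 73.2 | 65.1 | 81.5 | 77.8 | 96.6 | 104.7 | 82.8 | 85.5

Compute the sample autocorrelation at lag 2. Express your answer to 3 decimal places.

0.099

Mean ȳ = (72.6 + 83.4 + 73.2 + 65.1 + 81.5 + 77.8 + 96.6 + 104.7 + 82.8 + 85.5)/10 = 82.3200
Numerator Σ_{t=1}^{8}(y_t−ȳ)(y_{t+2}−ȳ) = 120.5172
Denominator Σ(y_t−ȳ)² = 1211.5760
r_2 = 120.5172 / 1211.5760 = 0.099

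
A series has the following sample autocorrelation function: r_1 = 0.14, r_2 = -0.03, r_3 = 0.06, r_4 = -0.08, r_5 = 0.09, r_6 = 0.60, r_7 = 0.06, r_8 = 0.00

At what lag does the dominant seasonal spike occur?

The largest autocorrelation is r_6 = 0.60; the remaining lags stay at or below 0.14.
The dominant spike at lag 6 indicates a seasonal period of 6.

6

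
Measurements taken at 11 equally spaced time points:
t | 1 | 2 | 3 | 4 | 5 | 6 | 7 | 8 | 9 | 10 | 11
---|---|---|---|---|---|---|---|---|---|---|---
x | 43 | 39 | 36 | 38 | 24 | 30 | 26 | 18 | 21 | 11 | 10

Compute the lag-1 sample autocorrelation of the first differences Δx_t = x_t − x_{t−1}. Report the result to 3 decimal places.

First differences Δx: -4, -3, 2, -14, 6, -4, -8, 3, -10, -1
Mean of differences = -3.3000
Numerator Σ(Δx_t−Δx̄)(Δx_{t+1}−Δx̄) = -245.2900
Denominator Σ(Δx_t−Δx̄)² = 342.1000
r_1(Δx) = -245.2900 / 342.1000 = -0.717

-0.717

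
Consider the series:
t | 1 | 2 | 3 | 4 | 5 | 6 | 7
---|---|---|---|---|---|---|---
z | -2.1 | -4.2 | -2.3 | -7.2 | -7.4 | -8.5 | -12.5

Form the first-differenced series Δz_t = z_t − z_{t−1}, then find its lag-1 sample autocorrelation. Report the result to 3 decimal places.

First differences Δz: -2.1, 1.9, -4.9, -0.2, -1.1, -4.0
Mean of differences = -1.7333
Numerator Σ(Δz_t−Δz̄)(Δz_{t+1}−Δz̄) = -18.1578
Denominator Σ(Δz_t−Δz̄)² = 31.2533
r_1(Δz) = -18.1578 / 31.2533 = -0.581

-0.581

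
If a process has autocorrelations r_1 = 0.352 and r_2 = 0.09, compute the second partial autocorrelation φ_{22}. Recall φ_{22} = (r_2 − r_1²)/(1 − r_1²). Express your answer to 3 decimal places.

φ_{22} = (r_2 − r_1²) / (1 − r_1²)
r_1² = (0.352)² = 0.123904
Numerator = 0.09 − 0.1239 = -0.0339; denominator = 1 − 0.1239 = 0.8761
φ_{22} = -0.0339 / 0.8761 = -0.039

-0.039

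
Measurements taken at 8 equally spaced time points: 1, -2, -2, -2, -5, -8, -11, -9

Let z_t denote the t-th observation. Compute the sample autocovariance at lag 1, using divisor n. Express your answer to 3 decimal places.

Mean z̄ = (1 − 2 − 2 − 2 − 5 − 8 − 11 − 9)/8 = -4.7500
Deviations: 5.7500, 2.7500, 2.7500, 2.7500, -0.2500, -3.2500, -6.2500, -4.2500
Σ_{t=1}^{7}(z_t−z̄)(z_{t+1}−z̄) = 77.9375
γ_1 = 77.9375 / 8 = 9.742

9.742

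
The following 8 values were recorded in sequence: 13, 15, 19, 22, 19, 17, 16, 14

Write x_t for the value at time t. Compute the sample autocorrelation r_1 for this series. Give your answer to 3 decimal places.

Mean x̄ = (13 + 15 + 19 + 22 + 19 + 17 + 16 + 14)/8 = 16.8750
Deviations from mean: -3.8750, -1.8750, 2.1250, 5.1250, 2.1250, 0.1250, -0.8750, -2.8750
Σ(x_t−x̄)(x_{t+1}−x̄) = (7.2656) + (-3.9844) + (10.8906) + (10.8906) + (0.2656) + (-0.1094) + (2.5156) = 27.7344
Denominator Σ(x_t−x̄)² = 62.8750
r_1 = 27.7344 / 62.8750 = 0.441

0.441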